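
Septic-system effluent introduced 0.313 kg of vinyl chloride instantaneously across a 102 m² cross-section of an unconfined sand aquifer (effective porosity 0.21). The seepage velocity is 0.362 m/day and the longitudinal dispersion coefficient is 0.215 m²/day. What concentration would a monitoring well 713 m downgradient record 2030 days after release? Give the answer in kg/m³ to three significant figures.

For an instantaneous plane source, C(x,t) = M/(n_e·A·√(4πDt)) · exp(−(x−vt)²/(4Dt)), with n_e·A the pore (flow) area.
Plume center vt = 0.362 × 2030 = 734.86 m, so the well at 713 m is 21.86 m upgradient of the peak.
√(4πDt) = 74.06 m, giving peak height M/(n_e·A·√(4πDt)) = 0.313/(0.21 × 102 × 74.06) = 0.0001973 kg/m³.
(x−vt)²/(4Dt) = (-21.86)²/(4 × 0.215 × 2030) = 0.2737; exp(−0.2737) = 0.7606.
C = 0.0001973 × 0.7606 = 0.000150 kg/m³.

0.000150 kg/m³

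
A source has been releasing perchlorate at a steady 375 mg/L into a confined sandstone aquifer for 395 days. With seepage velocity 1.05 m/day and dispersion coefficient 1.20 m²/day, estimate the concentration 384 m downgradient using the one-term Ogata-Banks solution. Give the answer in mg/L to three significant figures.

For a continuous step input, C/C₀ ≈ ½·erfc((x−vt)/(2√(Dt))).
vt = 1.05 × 395 = 414.75 m and 2√(Dt) = 2√(1.20 × 395) = 43.54 m.
Argument (x−vt)/(2√(Dt)) = (384 − 414.75)/43.54 = -0.7062; ½·erfc(-0.7062) = 0.8410.
C = 375 × 0.8410 = 315 mg/L.

315 mg/L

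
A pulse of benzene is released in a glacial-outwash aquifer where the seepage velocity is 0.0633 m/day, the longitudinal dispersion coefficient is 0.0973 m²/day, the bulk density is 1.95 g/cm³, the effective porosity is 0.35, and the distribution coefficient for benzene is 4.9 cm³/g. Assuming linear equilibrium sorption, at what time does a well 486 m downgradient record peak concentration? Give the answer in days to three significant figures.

217000 days

Retardation factor R = 1 + ρ_b·K_d/n = 1 + 1.95 × 4.9/0.35 = 28.30.
Sorption retards both mechanisms: v_R = v/R = 0.002237 m/day, D_R = D/R = 0.003438 m²/day.
Peak time from v_R²t² + 2D_R t − x² = 0: t = (√(D_R² + v_R²x²) − D_R)/v_R².
√(D_R² + v_R²x²) = √(0.003438² + 0.002237² × 486²) = 1.087; v_R² = 5.004e-06.
t = (1.087 − 0.003438)/5.004e-06 = 217000 days.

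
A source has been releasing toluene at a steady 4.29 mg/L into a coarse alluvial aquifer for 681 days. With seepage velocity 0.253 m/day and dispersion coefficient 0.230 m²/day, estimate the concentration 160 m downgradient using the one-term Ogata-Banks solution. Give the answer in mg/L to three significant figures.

3.24 mg/L

For a continuous step input, C/C₀ ≈ ½·erfc((x−vt)/(2√(Dt))).
vt = 0.253 × 681 = 172.293 m and 2√(Dt) = 2√(0.230 × 681) = 25.03 m.
Argument (x−vt)/(2√(Dt)) = (160 − 172.293)/25.03 = -0.4911; ½·erfc(-0.4911) = 0.7563.
C = 4.29 × 0.7563 = 3.24 mg/L.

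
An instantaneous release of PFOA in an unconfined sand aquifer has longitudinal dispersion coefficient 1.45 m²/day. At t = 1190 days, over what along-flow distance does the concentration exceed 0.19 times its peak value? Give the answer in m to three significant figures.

The plume is Gaussian with σ = √(2Dt) = √(2 × 1.45 × 1190) = 58.75 m.
C/C_peak = exp(−Δx²/(2σ²)) = 0.19 ⇒ Δx = σ·√(−2 ln 0.19) = 58.75 × 1.822 = 107.0 m.
Width = 2Δx = 214 m.

214 m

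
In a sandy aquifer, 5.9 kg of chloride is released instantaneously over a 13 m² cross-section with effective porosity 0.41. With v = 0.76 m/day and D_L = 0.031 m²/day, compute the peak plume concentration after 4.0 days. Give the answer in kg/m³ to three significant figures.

The peak of an instantaneous 1D plume sits at x = vt; there the Gaussian factor is 1 and C_max = M/(n_e·A·√(4πDt)), where n_e·A is the pore area the mass is dissolved in.
√(4πDt) = √(4π × 0.031 × 4.0) = 1.248 m, so C_max = 5.9/(0.41 × 13 × 1.248) = 0.887 kg/m³.

0.887 kg/m³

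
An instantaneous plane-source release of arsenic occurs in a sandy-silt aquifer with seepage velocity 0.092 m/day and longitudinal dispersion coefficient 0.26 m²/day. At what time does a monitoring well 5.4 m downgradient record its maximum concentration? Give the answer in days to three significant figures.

For the 1D instantaneous-source solution, setting ∂C/∂t = 0 at fixed x gives v²t² + 2Dt − x² = 0, so t = (√(D² + v²x²) − D)/v².
√(D² + v²x²) = √(0.26² + 0.092² × 5.4²) = 0.5607; v² = 0.008464.
t = (0.5607 − 0.26)/0.008464 = 35.5 days (vs. the pure-advection estimate x/v = 58.7 d).

35.5 days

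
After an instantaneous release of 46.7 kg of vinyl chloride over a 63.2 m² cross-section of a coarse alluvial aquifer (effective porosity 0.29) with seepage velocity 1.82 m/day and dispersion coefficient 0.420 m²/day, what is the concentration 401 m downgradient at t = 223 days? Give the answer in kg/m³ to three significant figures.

For an instantaneous plane source, C(x,t) = M/(n_e·A·√(4πDt)) · exp(−(x−vt)²/(4Dt)), with n_e·A the pore (flow) area.
Plume center vt = 1.82 × 223 = 405.86 m, so the well at 401 m is 4.86 m upgradient of the peak.
√(4πDt) = 34.31 m, giving peak height M/(n_e·A·√(4πDt)) = 46.7/(0.29 × 63.2 × 34.31) = 0.07426 kg/m³.
(x−vt)²/(4Dt) = (-4.86)²/(4 × 0.420 × 223) = 0.06305; exp(−0.06305) = 0.9389.
C = 0.07426 × 0.9389 = 0.0697 kg/m³.

0.0697 kg/m³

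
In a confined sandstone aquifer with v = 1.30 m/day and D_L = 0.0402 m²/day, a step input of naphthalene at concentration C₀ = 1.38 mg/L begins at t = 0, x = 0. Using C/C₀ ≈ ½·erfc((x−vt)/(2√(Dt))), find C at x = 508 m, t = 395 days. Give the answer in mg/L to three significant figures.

For a continuous step input, C/C₀ ≈ ½·erfc((x−vt)/(2√(Dt))).
vt = 1.30 × 395 = 513.5 m and 2√(Dt) = 2√(0.0402 × 395) = 7.970 m.
Argument (x−vt)/(2√(Dt)) = (508 − 513.5)/7.970 = -0.6901; ½·erfc(-0.6901) = 0.8355.
C = 1.38 × 0.8355 = 1.15 mg/L.

1.15 mg/L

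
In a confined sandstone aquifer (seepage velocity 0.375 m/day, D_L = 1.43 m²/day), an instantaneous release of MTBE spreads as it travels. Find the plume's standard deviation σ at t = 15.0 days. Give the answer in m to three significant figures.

6.55 m

Dispersive spreading gives a Gaussian with σ² = 2Dt; advection only shifts the center.
σ = √(2 × 1.43 × 15.0) = 6.55 m.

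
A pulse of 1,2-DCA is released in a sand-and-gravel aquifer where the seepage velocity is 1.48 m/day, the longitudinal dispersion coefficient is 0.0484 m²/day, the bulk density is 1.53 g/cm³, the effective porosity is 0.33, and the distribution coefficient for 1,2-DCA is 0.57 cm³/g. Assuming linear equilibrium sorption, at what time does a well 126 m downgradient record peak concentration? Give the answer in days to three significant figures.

Retardation factor R = 1 + ρ_b·K_d/n = 1 + 1.53 × 0.57/0.33 = 3.643.
Sorption retards both mechanisms: v_R = v/R = 0.4063 m/day, D_R = D/R = 0.01329 m²/day.
Peak time from v_R²t² + 2D_R t − x² = 0: t = (√(D_R² + v_R²x²) − D_R)/v_R².
√(D_R² + v_R²x²) = √(0.01329² + 0.4063² × 126²) = 51.19; v_R² = 0.1651.
t = (51.19 − 0.01329)/0.1651 = 310 days.

310 days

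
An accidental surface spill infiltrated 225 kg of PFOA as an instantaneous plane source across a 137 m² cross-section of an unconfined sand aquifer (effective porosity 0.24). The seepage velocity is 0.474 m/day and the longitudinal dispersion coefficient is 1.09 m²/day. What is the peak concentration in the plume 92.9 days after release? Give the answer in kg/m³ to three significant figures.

The peak of an instantaneous 1D plume sits at x = vt; there the Gaussian factor is 1 and C_max = M/(n_e·A·√(4πDt)), where n_e·A is the pore area the mass is dissolved in.
√(4πDt) = √(4π × 1.09 × 92.9) = 35.67 m, so C_max = 225/(0.24 × 137 × 35.67) = 0.192 kg/m³.

0.192 kg/m³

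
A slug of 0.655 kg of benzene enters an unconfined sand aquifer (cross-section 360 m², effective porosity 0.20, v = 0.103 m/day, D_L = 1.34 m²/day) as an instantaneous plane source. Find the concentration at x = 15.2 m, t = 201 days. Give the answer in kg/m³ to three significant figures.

0.000152 kg/m³

For an instantaneous plane source, C(x,t) = M/(n_e·A·√(4πDt)) · exp(−(x−vt)²/(4Dt)), with n_e·A the pore (flow) area.
Plume center vt = 0.103 × 201 = 20.703 m, so the well at 15.2 m is 5.503 m upgradient of the peak.
√(4πDt) = 58.18 m, giving peak height M/(n_e·A·√(4πDt)) = 0.655/(0.20 × 360 × 58.18) = 0.0001564 kg/m³.
(x−vt)²/(4Dt) = (-5.503)²/(4 × 1.34 × 201) = 0.02811; exp(−0.02811) = 0.9723.
C = 0.0001564 × 0.9723 = 0.000152 kg/m³.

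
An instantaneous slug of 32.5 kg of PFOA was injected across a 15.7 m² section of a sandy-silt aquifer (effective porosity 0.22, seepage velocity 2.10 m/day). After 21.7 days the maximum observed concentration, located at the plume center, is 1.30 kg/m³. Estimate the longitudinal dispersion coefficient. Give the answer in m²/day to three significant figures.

0.192 m²/day

At the plume center C_max = M/(n_e·A·√(4πDt)), so D = M²/(4πt·(n_e·A·C_max)²).
n_e·A·C_max = 0.22 × 15.7 × 1.30 = 4.490 kg/m.
D = 32.5²/(4π × 21.7 × 4.490²) = 0.192 m²/day.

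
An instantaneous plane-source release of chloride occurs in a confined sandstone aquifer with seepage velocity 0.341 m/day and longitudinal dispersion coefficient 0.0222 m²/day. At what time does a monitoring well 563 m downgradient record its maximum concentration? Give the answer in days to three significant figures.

1650 days

For the 1D instantaneous-source solution, setting ∂C/∂t = 0 at fixed x gives v²t² + 2Dt − x² = 0, so t = (√(D² + v²x²) − D)/v².
√(D² + v²x²) = √(0.0222² + 0.341² × 563²) = 192.0; v² = 0.116281.
t = (192.0 − 0.0222)/0.116281 = 1650 days (vs. the pure-advection estimate x/v = 1650 d).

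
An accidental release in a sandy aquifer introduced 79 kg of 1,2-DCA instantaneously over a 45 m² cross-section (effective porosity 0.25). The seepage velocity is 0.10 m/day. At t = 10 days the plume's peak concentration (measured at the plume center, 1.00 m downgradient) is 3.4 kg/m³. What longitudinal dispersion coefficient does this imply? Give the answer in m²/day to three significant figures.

At the plume center C_max = M/(n_e·A·√(4πDt)), so D = M²/(4πt·(n_e·A·C_max)²).
n_e·A·C_max = 0.25 × 45 × 3.4 = 38.25 kg/m.
D = 79²/(4π × 10 × 38.25²) = 0.0339 m²/day.

0.0339 m²/day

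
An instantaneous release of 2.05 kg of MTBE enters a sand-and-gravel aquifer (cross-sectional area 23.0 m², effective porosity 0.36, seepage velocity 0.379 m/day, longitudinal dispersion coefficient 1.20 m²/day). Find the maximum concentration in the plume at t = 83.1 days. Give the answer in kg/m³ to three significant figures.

The peak of an instantaneous 1D plume sits at x = vt; there the Gaussian factor is 1 and C_max = M/(n_e·A·√(4πDt)), where n_e·A is the pore area the mass is dissolved in.
√(4πDt) = √(4π × 1.20 × 83.1) = 35.40 m, so C_max = 2.05/(0.36 × 23.0 × 35.40) = 0.00699 kg/m³.

0.00699 kg/m³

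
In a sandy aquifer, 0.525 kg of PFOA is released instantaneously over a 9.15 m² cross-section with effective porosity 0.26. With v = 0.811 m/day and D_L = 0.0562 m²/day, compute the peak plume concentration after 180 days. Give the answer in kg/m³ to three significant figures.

0.0196 kg/m³

The peak of an instantaneous 1D plume sits at x = vt; there the Gaussian factor is 1 and C_max = M/(n_e·A·√(4πDt)), where n_e·A is the pore area the mass is dissolved in.
√(4πDt) = √(4π × 0.0562 × 180) = 11.27 m, so C_max = 0.525/(0.26 × 9.15 × 11.27) = 0.0196 kg/m³.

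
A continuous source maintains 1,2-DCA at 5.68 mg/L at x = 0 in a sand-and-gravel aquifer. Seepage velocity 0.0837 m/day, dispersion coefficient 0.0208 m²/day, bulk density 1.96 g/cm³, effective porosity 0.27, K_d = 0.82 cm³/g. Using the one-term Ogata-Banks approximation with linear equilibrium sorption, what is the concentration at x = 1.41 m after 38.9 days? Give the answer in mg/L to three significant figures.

Retardation factor R = 1 + ρ_b·K_d/n = 1 + 1.96 × 0.82/0.27 = 6.953.
Sorption retards both mechanisms: v_R = v/R = 0.01204 m/day, D_R = D/R = 0.002992 m²/day.
v_R·t = 0.01204 × 38.9 = 0.468356 m; 2√(D_R t) = 0.6823 m; argument = (1.41 − 0.468356)/0.6823 = 1.380.
C = C₀ × ½·erfc(1.380) = 5.68 × 0.02549 = 0.145 mg/L.

0.145 mg/L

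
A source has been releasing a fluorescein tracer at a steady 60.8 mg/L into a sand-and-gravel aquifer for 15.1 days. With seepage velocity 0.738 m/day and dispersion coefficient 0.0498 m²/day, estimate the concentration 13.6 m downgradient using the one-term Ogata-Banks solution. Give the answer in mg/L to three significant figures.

1.37 mg/L

For a continuous step input, C/C₀ ≈ ½·erfc((x−vt)/(2√(Dt))).
vt = 0.738 × 15.1 = 11.1438 m and 2√(Dt) = 2√(0.0498 × 15.1) = 1.734 m.
Argument (x−vt)/(2√(Dt)) = (13.6 − 11.1438)/1.734 = 1.416; ½·erfc(1.416) = 0.02261.
C = 60.8 × 0.02261 = 1.37 mg/L.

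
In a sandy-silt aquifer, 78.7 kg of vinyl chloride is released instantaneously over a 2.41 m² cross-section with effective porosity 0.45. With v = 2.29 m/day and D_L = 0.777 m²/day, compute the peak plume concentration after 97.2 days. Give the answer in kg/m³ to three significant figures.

2.36 kg/m³

The peak of an instantaneous 1D plume sits at x = vt; there the Gaussian factor is 1 and C_max = M/(n_e·A·√(4πDt)), where n_e·A is the pore area the mass is dissolved in.
√(4πDt) = √(4π × 0.777 × 97.2) = 30.81 m, so C_max = 78.7/(0.45 × 2.41 × 30.81) = 2.36 kg/m³.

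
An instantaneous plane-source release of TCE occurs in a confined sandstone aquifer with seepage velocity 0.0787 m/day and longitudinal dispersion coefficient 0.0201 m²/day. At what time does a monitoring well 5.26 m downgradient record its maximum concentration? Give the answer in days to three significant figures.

For the 1D instantaneous-source solution, setting ∂C/∂t = 0 at fixed x gives v²t² + 2Dt − x² = 0, so t = (√(D² + v²x²) − D)/v².
√(D² + v²x²) = √(0.0201² + 0.0787² × 5.26²) = 0.4144; v² = 0.00619369.
t = (0.4144 − 0.0201)/0.00619369 = 63.7 days (vs. the pure-advection estimate x/v = 66.8 d).

63.7 days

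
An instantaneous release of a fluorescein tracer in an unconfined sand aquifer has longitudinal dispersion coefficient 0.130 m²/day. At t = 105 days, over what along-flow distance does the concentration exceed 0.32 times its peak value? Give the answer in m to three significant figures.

The plume is Gaussian with σ = √(2Dt) = √(2 × 0.130 × 105) = 5.225 m.
C/C_peak = exp(−Δx²/(2σ²)) = 0.32 ⇒ Δx = σ·√(−2 ln 0.32) = 5.225 × 1.510 = 7.890 m.
Width = 2Δx = 15.8 m.

15.8 m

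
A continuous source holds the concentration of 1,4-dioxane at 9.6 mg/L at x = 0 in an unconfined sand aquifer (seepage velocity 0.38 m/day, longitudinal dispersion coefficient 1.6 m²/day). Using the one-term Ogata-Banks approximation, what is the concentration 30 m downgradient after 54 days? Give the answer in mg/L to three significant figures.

For a continuous step input, C/C₀ ≈ ½·erfc((x−vt)/(2√(Dt))).
vt = 0.38 × 54 = 20.52 m and 2√(Dt) = 2√(1.6 × 54) = 18.59 m.
Argument (x−vt)/(2√(Dt)) = (30 − 20.52)/18.59 = 0.5100; ½·erfc(0.5100) = 0.2354.
C = 9.6 × 0.2354 = 2.26 mg/L.

2.26 mg/L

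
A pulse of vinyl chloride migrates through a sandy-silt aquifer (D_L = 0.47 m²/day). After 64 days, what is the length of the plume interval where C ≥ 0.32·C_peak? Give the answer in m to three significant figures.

23.4 m

The plume is Gaussian with σ = √(2Dt) = √(2 × 0.47 × 64) = 7.756 m.
C/C_peak = exp(−Δx²/(2σ²)) = 0.32 ⇒ Δx = σ·√(−2 ln 0.32) = 7.756 × 1.510 = 11.71 m.
Width = 2Δx = 23.4 m.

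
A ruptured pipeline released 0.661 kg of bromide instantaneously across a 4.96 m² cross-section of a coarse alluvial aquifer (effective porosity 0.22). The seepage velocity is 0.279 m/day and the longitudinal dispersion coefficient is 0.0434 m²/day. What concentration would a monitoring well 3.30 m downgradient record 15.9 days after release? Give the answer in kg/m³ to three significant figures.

For an instantaneous plane source, C(x,t) = M/(n_e·A·√(4πDt)) · exp(−(x−vt)²/(4Dt)), with n_e·A the pore (flow) area.
Plume center vt = 0.279 × 15.9 = 4.4361 m, so the well at 3.30 m is 1.1361 m upgradient of the peak.
√(4πDt) = 2.945 m, giving peak height M/(n_e·A·√(4πDt)) = 0.661/(0.22 × 4.96 × 2.945) = 0.2057 kg/m³.
(x−vt)²/(4Dt) = (-1.1361)²/(4 × 0.0434 × 15.9) = 0.4676; exp(−0.4676) = 0.6265.
C = 0.2057 × 0.6265 = 0.129 kg/m³.

0.129 kg/m³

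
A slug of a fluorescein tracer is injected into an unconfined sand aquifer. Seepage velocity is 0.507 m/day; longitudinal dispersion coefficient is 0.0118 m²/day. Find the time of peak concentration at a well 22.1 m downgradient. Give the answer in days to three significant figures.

43.5 days

For the 1D instantaneous-source solution, setting ∂C/∂t = 0 at fixed x gives v²t² + 2Dt − x² = 0, so t = (√(D² + v²x²) − D)/v².
√(D² + v²x²) = √(0.0118² + 0.507² × 22.1²) = 11.20; v² = 0.257049.
t = (11.20 − 0.0118)/0.257049 = 43.5 days (vs. the pure-advection estimate x/v = 43.6 d).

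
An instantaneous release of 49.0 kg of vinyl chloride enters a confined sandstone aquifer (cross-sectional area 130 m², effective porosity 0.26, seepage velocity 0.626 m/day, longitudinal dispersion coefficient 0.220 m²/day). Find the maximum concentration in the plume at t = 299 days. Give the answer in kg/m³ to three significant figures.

0.0504 kg/m³

The peak of an instantaneous 1D plume sits at x = vt; there the Gaussian factor is 1 and C_max = M/(n_e·A·√(4πDt)), where n_e·A is the pore area the mass is dissolved in.
√(4πDt) = √(4π × 0.220 × 299) = 28.75 m, so C_max = 49.0/(0.26 × 130 × 28.75) = 0.0504 kg/m³.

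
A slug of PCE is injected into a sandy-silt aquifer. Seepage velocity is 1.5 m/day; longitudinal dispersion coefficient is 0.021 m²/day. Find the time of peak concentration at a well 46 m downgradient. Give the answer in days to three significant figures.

30.7 days

For the 1D instantaneous-source solution, setting ∂C/∂t = 0 at fixed x gives v²t² + 2Dt − x² = 0, so t = (√(D² + v²x²) − D)/v².
√(D² + v²x²) = √(0.021² + 1.5² × 46²) = 69.00; v² = 2.25.
t = (69.00 − 0.021)/2.25 = 30.7 days (vs. the pure-advection estimate x/v = 30.7 d).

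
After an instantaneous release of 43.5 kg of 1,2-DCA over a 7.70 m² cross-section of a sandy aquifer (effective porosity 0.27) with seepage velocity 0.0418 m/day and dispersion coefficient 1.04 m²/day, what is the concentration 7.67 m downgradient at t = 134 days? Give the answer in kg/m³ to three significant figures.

For an instantaneous plane source, C(x,t) = M/(n_e·A·√(4πDt)) · exp(−(x−vt)²/(4Dt)), with n_e·A the pore (flow) area.
Plume center vt = 0.0418 × 134 = 5.6012 m, so the well at 7.67 m is 2.0688 m downgradient of the peak.
√(4πDt) = 41.85 m, giving peak height M/(n_e·A·√(4πDt)) = 43.5/(0.27 × 7.70 × 41.85) = 0.5000 kg/m³.
(x−vt)²/(4Dt) = (2.0688)²/(4 × 1.04 × 134) = 0.007678; exp(−0.007678) = 0.9924.
C = 0.5000 × 0.9924 = 0.496 kg/m³.

0.496 kg/m³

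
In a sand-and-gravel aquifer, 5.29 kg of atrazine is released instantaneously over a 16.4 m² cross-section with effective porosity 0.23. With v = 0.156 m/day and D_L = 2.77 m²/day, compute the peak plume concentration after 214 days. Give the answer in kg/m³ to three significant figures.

0.0162 kg/m³

The peak of an instantaneous 1D plume sits at x = vt; there the Gaussian factor is 1 and C_max = M/(n_e·A·√(4πDt)), where n_e·A is the pore area the mass is dissolved in.
√(4πDt) = √(4π × 2.77 × 214) = 86.31 m, so C_max = 5.29/(0.23 × 16.4 × 86.31) = 0.0162 kg/m³.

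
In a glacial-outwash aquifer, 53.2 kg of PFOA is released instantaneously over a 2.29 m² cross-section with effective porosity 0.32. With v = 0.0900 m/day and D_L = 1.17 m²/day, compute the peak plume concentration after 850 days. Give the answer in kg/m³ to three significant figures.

The peak of an instantaneous 1D plume sits at x = vt; there the Gaussian factor is 1 and C_max = M/(n_e·A·√(4πDt)), where n_e·A is the pore area the mass is dissolved in.
√(4πDt) = √(4π × 1.17 × 850) = 111.8 m, so C_max = 53.2/(0.32 × 2.29 × 111.8) = 0.649 kg/m³.

0.649 kg/m³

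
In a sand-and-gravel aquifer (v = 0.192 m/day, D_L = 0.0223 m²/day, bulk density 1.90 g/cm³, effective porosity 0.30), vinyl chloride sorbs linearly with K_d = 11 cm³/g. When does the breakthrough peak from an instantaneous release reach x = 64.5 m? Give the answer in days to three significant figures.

Retardation factor R = 1 + ρ_b·K_d/n = 1 + 1.90 × 11/0.30 = 70.67.
Sorption retards both mechanisms: v_R = v/R = 0.002717 m/day, D_R = D/R = 0.0003156 m²/day.
Peak time from v_R²t² + 2D_R t − x² = 0: t = (√(D_R² + v_R²x²) − D_R)/v_R².
√(D_R² + v_R²x²) = √(0.0003156² + 0.002717² × 64.5²) = 0.1752; v_R² = 7.382e-06.
t = (0.1752 − 0.0003156)/7.382e-06 = 23700 days.

23700 days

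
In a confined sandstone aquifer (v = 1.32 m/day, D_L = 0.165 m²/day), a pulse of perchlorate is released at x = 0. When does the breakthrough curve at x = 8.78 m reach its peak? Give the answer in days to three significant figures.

6.56 days

For the 1D instantaneous-source solution, setting ∂C/∂t = 0 at fixed x gives v²t² + 2Dt − x² = 0, so t = (√(D² + v²x²) − D)/v².
√(D² + v²x²) = √(0.165² + 1.32² × 8.78²) = 11.59; v² = 1.7424.
t = (11.59 − 0.165)/1.7424 = 6.56 days (vs. the pure-advection estimate x/v = 6.65 d).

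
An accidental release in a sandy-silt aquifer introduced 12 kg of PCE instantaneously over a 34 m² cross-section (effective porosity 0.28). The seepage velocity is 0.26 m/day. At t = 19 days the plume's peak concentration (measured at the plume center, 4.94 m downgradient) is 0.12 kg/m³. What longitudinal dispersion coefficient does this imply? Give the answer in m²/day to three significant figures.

At the plume center C_max = M/(n_e·A·√(4πDt)), so D = M²/(4πt·(n_e·A·C_max)²).
n_e·A·C_max = 0.28 × 34 × 0.12 = 1.142 kg/m.
D = 12²/(4π × 19 × 1.142²) = 0.462 m²/day.

0.462 m²/day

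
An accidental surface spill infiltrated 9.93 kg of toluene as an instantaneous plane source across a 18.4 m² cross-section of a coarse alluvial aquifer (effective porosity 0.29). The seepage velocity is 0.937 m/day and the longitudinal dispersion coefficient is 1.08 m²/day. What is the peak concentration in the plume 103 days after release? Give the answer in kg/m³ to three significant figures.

The peak of an instantaneous 1D plume sits at x = vt; there the Gaussian factor is 1 and C_max = M/(n_e·A·√(4πDt)), where n_e·A is the pore area the mass is dissolved in.
√(4πDt) = √(4π × 1.08 × 103) = 37.39 m, so C_max = 9.93/(0.29 × 18.4 × 37.39) = 0.0498 kg/m³.

0.0498 kg/m³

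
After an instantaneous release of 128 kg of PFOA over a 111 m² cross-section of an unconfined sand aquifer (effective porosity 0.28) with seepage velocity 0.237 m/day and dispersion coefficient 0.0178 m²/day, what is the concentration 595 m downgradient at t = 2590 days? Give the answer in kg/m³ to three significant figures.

0.0250 kg/m³

For an instantaneous plane source, C(x,t) = M/(n_e·A·√(4πDt)) · exp(−(x−vt)²/(4Dt)), with n_e·A the pore (flow) area.
Plume center vt = 0.237 × 2590 = 613.83 m, so the well at 595 m is 18.83 m upgradient of the peak.
√(4πDt) = 24.07 m, giving peak height M/(n_e·A·√(4πDt)) = 128/(0.28 × 111 × 24.07) = 0.1711 kg/m³.
(x−vt)²/(4Dt) = (-18.83)²/(4 × 0.0178 × 2590) = 1.923; exp(−1.923) = 0.1462.
C = 0.1711 × 0.1462 = 0.0250 kg/m³.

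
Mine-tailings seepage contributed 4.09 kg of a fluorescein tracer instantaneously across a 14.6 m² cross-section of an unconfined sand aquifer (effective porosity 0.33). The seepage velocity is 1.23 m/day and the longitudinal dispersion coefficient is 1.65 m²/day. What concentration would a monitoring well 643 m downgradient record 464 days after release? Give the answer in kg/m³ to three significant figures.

0.00157 kg/m³

For an instantaneous plane source, C(x,t) = M/(n_e·A·√(4πDt)) · exp(−(x−vt)²/(4Dt)), with n_e·A the pore (flow) area.
Plume center vt = 1.23 × 464 = 570.72 m, so the well at 643 m is 72.28 m downgradient of the peak.
√(4πDt) = 98.09 m, giving peak height M/(n_e·A·√(4πDt)) = 4.09/(0.33 × 14.6 × 98.09) = 0.008654 kg/m³.
(x−vt)²/(4Dt) = (72.28)²/(4 × 1.65 × 464) = 1.706; exp(−1.706) = 0.1816.
C = 0.008654 × 0.1816 = 0.00157 kg/m³.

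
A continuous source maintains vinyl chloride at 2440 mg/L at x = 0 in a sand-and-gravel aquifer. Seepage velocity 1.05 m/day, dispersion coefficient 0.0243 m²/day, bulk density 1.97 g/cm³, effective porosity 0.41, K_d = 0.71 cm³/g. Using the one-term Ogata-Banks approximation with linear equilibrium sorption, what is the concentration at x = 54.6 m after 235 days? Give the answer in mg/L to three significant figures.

Retardation factor R = 1 + ρ_b·K_d/n = 1 + 1.97 × 0.71/0.41 = 4.411.
Sorption retards both mechanisms: v_R = v/R = 0.2380 m/day, D_R = D/R = 0.005509 m²/day.
v_R·t = 0.2380 × 235 = 55.93 m; 2√(D_R t) = 2.276 m; argument = (54.6 − 55.93)/2.276 = -0.5844.
C = C₀ × ½·erfc(-0.5844) = 2440 × 0.7957 = 1940 mg/L.

1940 mg/L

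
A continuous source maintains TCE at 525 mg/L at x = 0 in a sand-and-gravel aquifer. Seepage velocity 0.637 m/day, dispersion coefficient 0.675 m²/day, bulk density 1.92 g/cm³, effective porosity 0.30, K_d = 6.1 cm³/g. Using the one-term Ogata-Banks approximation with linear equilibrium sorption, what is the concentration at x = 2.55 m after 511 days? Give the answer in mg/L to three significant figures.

Retardation factor R = 1 + ρ_b·K_d/n = 1 + 1.92 × 6.1/0.30 = 40.04.
Sorption retards both mechanisms: v_R = v/R = 0.01591 m/day, D_R = D/R = 0.01686 m²/day.
v_R·t = 0.01591 × 511 = 8.13001 m; 2√(D_R t) = 5.870 m; argument = (2.55 − 8.13001)/5.870 = -0.9506.
C = C₀ × ½·erfc(-0.9506) = 525 × 0.9106 = 478 mg/L.

478 mg/L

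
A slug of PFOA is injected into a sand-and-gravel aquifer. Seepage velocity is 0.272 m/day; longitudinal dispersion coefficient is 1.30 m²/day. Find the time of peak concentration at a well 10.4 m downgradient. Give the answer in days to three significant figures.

24.5 days

For the 1D instantaneous-source solution, setting ∂C/∂t = 0 at fixed x gives v²t² + 2Dt − x² = 0, so t = (√(D² + v²x²) − D)/v².
√(D² + v²x²) = √(1.30² + 0.272² × 10.4²) = 3.113; v² = 0.073984.
t = (3.113 − 1.30)/0.073984 = 24.5 days (vs. the pure-advection estimate x/v = 38.2 d).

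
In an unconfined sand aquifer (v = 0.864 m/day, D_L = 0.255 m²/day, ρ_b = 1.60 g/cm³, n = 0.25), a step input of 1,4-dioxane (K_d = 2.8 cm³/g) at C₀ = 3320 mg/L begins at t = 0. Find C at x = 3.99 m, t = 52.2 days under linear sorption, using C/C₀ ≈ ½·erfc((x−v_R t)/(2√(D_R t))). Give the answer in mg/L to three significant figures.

Retardation factor R = 1 + ρ_b·K_d/n = 1 + 1.60 × 2.8/0.25 = 18.92.
Sorption retards both mechanisms: v_R = v/R = 0.04567 m/day, D_R = D/R = 0.01348 m²/day.
v_R·t = 0.04567 × 52.2 = 2.383974 m; 2√(D_R t) = 1.678 m; argument = (3.99 − 2.383974)/1.678 = 0.9571.
C = C₀ × ½·erfc(0.9571) = 3320 × 0.08794 = 292 mg/L.

292 mg/L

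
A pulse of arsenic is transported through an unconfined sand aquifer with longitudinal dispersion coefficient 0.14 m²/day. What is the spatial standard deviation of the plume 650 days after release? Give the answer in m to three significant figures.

13.5 m

Dispersive spreading gives a Gaussian with σ² = 2Dt; advection only shifts the center.
σ = √(2 × 0.14 × 650) = 13.5 m.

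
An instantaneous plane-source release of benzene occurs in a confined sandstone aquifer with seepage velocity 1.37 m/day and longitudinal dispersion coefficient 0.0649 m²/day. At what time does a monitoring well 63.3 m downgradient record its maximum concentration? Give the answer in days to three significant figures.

For the 1D instantaneous-source solution, setting ∂C/∂t = 0 at fixed x gives v²t² + 2Dt − x² = 0, so t = (√(D² + v²x²) − D)/v².
√(D² + v²x²) = √(0.0649² + 1.37² × 63.3²) = 86.72; v² = 1.8769.
t = (86.72 − 0.0649)/1.8769 = 46.2 days (vs. the pure-advection estimate x/v = 46.2 d).

46.2 days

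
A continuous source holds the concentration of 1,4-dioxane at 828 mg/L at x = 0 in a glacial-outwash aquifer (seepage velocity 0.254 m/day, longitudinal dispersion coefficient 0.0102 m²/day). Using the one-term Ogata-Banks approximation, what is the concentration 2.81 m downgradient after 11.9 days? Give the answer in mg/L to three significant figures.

552 mg/L

For a continuous step input, C/C₀ ≈ ½·erfc((x−vt)/(2√(Dt))).
vt = 0.254 × 11.9 = 3.0226 m and 2√(Dt) = 2√(0.0102 × 11.9) = 0.6968 m.
Argument (x−vt)/(2√(Dt)) = (2.81 − 3.0226)/0.6968 = -0.3051; ½·erfc(-0.3051) = 0.6669.
C = 828 × 0.6669 = 552 mg/L.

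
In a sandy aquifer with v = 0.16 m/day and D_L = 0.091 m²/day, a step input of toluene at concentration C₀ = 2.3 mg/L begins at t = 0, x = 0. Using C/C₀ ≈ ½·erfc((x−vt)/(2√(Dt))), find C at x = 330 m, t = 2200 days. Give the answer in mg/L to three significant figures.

1.99 mg/L

For a continuous step input, C/C₀ ≈ ½·erfc((x−vt)/(2√(Dt))).
vt = 0.16 × 2200 = 352 m and 2√(Dt) = 2√(0.091 × 2200) = 28.30 m.
Argument (x−vt)/(2√(Dt)) = (330 − 352)/28.30 = -0.7774; ½·erfc(-0.7774) = 0.8642.
C = 2.3 × 0.8642 = 1.99 mg/L.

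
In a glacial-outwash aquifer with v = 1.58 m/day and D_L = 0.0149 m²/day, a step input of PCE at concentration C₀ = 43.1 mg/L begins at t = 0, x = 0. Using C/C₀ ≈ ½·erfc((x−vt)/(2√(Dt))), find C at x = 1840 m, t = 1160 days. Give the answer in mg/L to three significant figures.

4.76 mg/L

For a continuous step input, C/C₀ ≈ ½·erfc((x−vt)/(2√(Dt))).
vt = 1.58 × 1160 = 1832.8 m and 2√(Dt) = 2√(0.0149 × 1160) = 8.315 m.
Argument (x−vt)/(2√(Dt)) = (1840 − 1832.8)/8.315 = 0.8659; ½·erfc(0.8659) = 0.1104.
C = 43.1 × 0.1104 = 4.76 mg/L.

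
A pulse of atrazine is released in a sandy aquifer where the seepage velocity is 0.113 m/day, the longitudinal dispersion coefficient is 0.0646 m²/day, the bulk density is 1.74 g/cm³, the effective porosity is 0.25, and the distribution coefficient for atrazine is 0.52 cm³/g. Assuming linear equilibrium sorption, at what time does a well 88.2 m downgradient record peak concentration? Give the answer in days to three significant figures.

3580 days

Retardation factor R = 1 + ρ_b·K_d/n = 1 + 1.74 × 0.52/0.25 = 4.619.
Sorption retards both mechanisms: v_R = v/R = 0.02446 m/day, D_R = D/R = 0.01399 m²/day.
Peak time from v_R²t² + 2D_R t − x² = 0: t = (√(D_R² + v_R²x²) − D_R)/v_R².
√(D_R² + v_R²x²) = √(0.01399² + 0.02446² × 88.2²) = 2.157; v_R² = 0.0005983.
t = (2.157 − 0.01399)/0.0005983 = 3580 days.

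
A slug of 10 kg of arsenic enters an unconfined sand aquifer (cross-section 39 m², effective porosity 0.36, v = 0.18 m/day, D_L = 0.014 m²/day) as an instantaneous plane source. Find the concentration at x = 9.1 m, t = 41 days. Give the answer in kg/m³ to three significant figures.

0.0731 kg/m³

For an instantaneous plane source, C(x,t) = M/(n_e·A·√(4πDt)) · exp(−(x−vt)²/(4Dt)), with n_e·A the pore (flow) area.
Plume center vt = 0.18 × 41 = 7.38 m, so the well at 9.1 m is 1.72 m downgradient of the peak.
√(4πDt) = 2.686 m, giving peak height M/(n_e·A·√(4πDt)) = 10/(0.36 × 39 × 2.686) = 0.2652 kg/m³.
(x−vt)²/(4Dt) = (1.72)²/(4 × 0.014 × 41) = 1.289; exp(−1.289) = 0.2755.
C = 0.2652 × 0.2755 = 0.0731 kg/m³.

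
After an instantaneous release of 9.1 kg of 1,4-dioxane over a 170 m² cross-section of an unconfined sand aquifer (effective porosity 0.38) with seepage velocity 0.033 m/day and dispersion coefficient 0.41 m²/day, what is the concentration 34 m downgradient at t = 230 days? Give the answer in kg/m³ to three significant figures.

For an instantaneous plane source, C(x,t) = M/(n_e·A·√(4πDt)) · exp(−(x−vt)²/(4Dt)), with n_e·A the pore (flow) area.
Plume center vt = 0.033 × 230 = 7.59 m, so the well at 34 m is 26.41 m downgradient of the peak.
√(4πDt) = 34.42 m, giving peak height M/(n_e·A·√(4πDt)) = 9.1/(0.38 × 170 × 34.42) = 0.004093 kg/m³.
(x−vt)²/(4Dt) = (26.41)²/(4 × 0.41 × 230) = 1.849; exp(−1.849) = 0.1574.
C = 0.004093 × 0.1574 = 0.000644 kg/m³.

0.000644 kg/m³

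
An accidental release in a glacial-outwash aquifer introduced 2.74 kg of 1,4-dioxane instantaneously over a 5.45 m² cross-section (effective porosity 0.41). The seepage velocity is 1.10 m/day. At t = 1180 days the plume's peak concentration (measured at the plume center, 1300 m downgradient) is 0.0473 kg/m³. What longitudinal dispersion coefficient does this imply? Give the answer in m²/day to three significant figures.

0.0453 m²/day

At the plume center C_max = M/(n_e·A·√(4πDt)), so D = M²/(4πt·(n_e·A·C_max)²).
n_e·A·C_max = 0.41 × 5.45 × 0.0473 = 0.1057 kg/m.
D = 2.74²/(4π × 1180 × 0.1057²) = 0.0453 m²/day.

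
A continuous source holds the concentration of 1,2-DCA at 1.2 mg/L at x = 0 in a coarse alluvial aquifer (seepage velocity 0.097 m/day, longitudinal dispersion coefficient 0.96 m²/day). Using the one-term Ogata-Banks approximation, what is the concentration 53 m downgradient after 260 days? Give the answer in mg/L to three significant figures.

For a continuous step input, C/C₀ ≈ ½·erfc((x−vt)/(2√(Dt))).
vt = 0.097 × 260 = 25.22 m and 2√(Dt) = 2√(0.96 × 260) = 31.60 m.
Argument (x−vt)/(2√(Dt)) = (53 − 25.22)/31.60 = 0.8791; ½·erfc(0.8791) = 0.1069.
C = 1.2 × 0.1069 = 0.128 mg/L.

0.128 mg/L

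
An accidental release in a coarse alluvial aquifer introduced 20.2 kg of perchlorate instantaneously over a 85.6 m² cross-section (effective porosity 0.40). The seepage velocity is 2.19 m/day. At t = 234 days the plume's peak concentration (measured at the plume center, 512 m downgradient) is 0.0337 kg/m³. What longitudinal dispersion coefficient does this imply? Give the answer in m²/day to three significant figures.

At the plume center C_max = M/(n_e·A·√(4πDt)), so D = M²/(4πt·(n_e·A·C_max)²).
n_e·A·C_max = 0.40 × 85.6 × 0.0337 = 1.154 kg/m.
D = 20.2²/(4π × 234 × 1.154²) = 0.104 m²/day.

0.104 m²/day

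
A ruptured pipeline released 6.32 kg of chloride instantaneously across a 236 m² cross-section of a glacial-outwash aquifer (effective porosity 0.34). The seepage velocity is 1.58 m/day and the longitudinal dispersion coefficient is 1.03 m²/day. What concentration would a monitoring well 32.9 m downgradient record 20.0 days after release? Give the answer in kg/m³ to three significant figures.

0.00480 kg/m³

For an instantaneous plane source, C(x,t) = M/(n_e·A·√(4πDt)) · exp(−(x−vt)²/(4Dt)), with n_e·A the pore (flow) area.
Plume center vt = 1.58 × 20.0 = 31.6 m, so the well at 32.9 m is 1.3 m downgradient of the peak.
√(4πDt) = 16.09 m, giving peak height M/(n_e·A·√(4πDt)) = 6.32/(0.34 × 236 × 16.09) = 0.004895 kg/m³.
(x−vt)²/(4Dt) = (1.3)²/(4 × 1.03 × 20.0) = 0.02051; exp(−0.02051) = 0.9797.
C = 0.004895 × 0.9797 = 0.00480 kg/m³.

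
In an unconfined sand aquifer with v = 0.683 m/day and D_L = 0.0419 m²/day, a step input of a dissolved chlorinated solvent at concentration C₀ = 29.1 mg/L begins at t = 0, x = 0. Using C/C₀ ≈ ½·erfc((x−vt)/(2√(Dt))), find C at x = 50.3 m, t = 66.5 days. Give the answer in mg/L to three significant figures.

0.563 mg/L

For a continuous step input, C/C₀ ≈ ½·erfc((x−vt)/(2√(Dt))).
vt = 0.683 × 66.5 = 45.4195 m and 2√(Dt) = 2√(0.0419 × 66.5) = 3.338 m.
Argument (x−vt)/(2√(Dt)) = (50.3 − 45.4195)/3.338 = 1.462; ½·erfc(1.462) = 0.01934.
C = 29.1 × 0.01934 = 0.563 mg/L.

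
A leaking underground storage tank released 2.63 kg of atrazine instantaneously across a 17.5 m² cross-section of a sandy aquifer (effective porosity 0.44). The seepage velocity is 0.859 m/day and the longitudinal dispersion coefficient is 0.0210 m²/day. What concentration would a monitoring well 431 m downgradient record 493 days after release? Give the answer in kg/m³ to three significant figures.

0.00766 kg/m³

For an instantaneous plane source, C(x,t) = M/(n_e·A·√(4πDt)) · exp(−(x−vt)²/(4Dt)), with n_e·A the pore (flow) area.
Plume center vt = 0.859 × 493 = 423.487 m, so the well at 431 m is 7.513 m downgradient of the peak.
√(4πDt) = 11.41 m, giving peak height M/(n_e·A·√(4πDt)) = 2.63/(0.44 × 17.5 × 11.41) = 0.02994 kg/m³.
(x−vt)²/(4Dt) = (7.513)²/(4 × 0.0210 × 493) = 1.363; exp(−1.363) = 0.2559.
C = 0.02994 × 0.2559 = 0.00766 kg/m³.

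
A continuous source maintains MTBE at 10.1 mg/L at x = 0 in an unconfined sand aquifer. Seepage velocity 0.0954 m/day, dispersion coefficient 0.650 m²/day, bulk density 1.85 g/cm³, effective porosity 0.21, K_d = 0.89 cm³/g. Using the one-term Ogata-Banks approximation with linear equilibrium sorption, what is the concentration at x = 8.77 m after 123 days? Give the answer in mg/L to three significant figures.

0.405 mg/L

Retardation factor R = 1 + ρ_b·K_d/n = 1 + 1.85 × 0.89/0.21 = 8.840.
Sorption retards both mechanisms: v_R = v/R = 0.01079 m/day, D_R = D/R = 0.07353 m²/day.
v_R·t = 0.01079 × 123 = 1.32717 m; 2√(D_R t) = 6.015 m; argument = (8.77 − 1.32717)/6.015 = 1.237.
C = C₀ × ½·erfc(1.237) = 10.1 × 0.04011 = 0.405 mg/L.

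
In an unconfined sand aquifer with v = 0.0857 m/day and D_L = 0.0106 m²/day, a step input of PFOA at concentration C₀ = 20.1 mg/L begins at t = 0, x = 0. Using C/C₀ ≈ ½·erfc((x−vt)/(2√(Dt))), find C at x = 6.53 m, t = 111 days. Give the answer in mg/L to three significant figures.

19.6 mg/L

For a continuous step input, C/C₀ ≈ ½·erfc((x−vt)/(2√(Dt))).
vt = 0.0857 × 111 = 9.5127 m and 2√(Dt) = 2√(0.0106 × 111) = 2.169 m.
Argument (x−vt)/(2√(Dt)) = (6.53 − 9.5127)/2.169 = -1.375; ½·erfc(-1.375) = 0.9741.
C = 20.1 × 0.9741 = 19.6 mg/L.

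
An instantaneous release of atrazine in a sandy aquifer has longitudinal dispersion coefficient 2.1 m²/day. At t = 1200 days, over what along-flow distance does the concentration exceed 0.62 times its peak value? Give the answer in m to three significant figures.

139 m

The plume is Gaussian with σ = √(2Dt) = √(2 × 2.1 × 1200) = 70.99 m.
C/C_peak = exp(−Δx²/(2σ²)) = 0.62 ⇒ Δx = σ·√(−2 ln 0.62) = 70.99 × 0.9778 = 69.41 m.
Width = 2Δx = 139 m.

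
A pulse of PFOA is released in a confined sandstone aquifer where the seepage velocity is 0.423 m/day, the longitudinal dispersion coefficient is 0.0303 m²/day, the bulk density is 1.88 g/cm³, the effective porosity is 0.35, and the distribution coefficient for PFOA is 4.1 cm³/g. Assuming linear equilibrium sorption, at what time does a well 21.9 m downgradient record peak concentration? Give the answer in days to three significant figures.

1190 days

Retardation factor R = 1 + ρ_b·K_d/n = 1 + 1.88 × 4.1/0.35 = 23.02.
Sorption retards both mechanisms: v_R = v/R = 0.01838 m/day, D_R = D/R = 0.001316 m²/day.
Peak time from v_R²t² + 2D_R t − x² = 0: t = (√(D_R² + v_R²x²) − D_R)/v_R².
√(D_R² + v_R²x²) = √(0.001316² + 0.01838² × 21.9²) = 0.4025; v_R² = 0.0003378.
t = (0.4025 − 0.001316)/0.0003378 = 1190 days.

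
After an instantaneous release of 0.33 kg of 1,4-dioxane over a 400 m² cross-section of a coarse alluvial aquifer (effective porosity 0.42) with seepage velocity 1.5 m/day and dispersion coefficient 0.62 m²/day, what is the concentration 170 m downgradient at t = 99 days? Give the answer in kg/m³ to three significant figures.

For an instantaneous plane source, C(x,t) = M/(n_e·A·√(4πDt)) · exp(−(x−vt)²/(4Dt)), with n_e·A the pore (flow) area.
Plume center vt = 1.5 × 99 = 148.5 m, so the well at 170 m is 21.5 m downgradient of the peak.
√(4πDt) = 27.77 m, giving peak height M/(n_e·A·√(4πDt)) = 0.33/(0.42 × 400 × 27.77) = 7.073e-05 kg/m³.
(x−vt)²/(4Dt) = (21.5)²/(4 × 0.62 × 99) = 1.883; exp(−1.883) = 0.1521.
C = 7.073e-05 × 0.1521 = 1.08e-05 kg/m³.

1.08e-05 kg/m³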